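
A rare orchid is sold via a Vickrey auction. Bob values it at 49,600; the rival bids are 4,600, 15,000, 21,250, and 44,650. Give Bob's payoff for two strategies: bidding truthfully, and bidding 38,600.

(a) 4,950  (b) 0

The highest competing bid is 44,650.
Bidding truthfully at 49,600: Bob has the top bid, wins, and pays the second-highest bid 44,650. Payoff = 49,600 − 44,650 = 4,950.
Bidding 38,600: the top bid is 44,650 (a rival), so Bob loses. Payoff = 0.
This is the dominant-strategy logic: truthful bidding weakly beats any alternative.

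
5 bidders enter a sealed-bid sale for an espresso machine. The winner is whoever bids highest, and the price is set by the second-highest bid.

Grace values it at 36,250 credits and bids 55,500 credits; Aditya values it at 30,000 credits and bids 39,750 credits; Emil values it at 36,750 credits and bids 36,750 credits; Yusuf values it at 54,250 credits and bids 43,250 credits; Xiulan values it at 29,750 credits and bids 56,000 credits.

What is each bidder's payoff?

Bids in descending order: Xiulan 56,000 credits > Grace 55,500 credits > Yusuf 43,250 credits > Aditya 39,750 credits > Emil 36,750 credits.
Xiulan has the top bid and wins; the price is the second-highest bid, 55,500 credits.
Xiulan's payoff = 29,750 credits − 55,500 credits = -25,750 credits. All other bidders lose, so their payoff is 0.

Payoffs: Grace 0 credits, Aditya 0 credits, Emil 0 credits, Yusuf 0 credits, Xiulan -25,750 credits.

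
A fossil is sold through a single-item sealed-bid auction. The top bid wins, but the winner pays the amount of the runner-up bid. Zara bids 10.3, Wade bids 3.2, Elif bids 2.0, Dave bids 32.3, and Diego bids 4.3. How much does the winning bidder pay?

Sorted high to low: Dave 32.3; Zara 10.3; Diego 4.3; Wade 3.2; Elif 2.0.
Dave has the highest bid, so Dave wins.
The second-highest bid is 10.3, so that is what Dave pays.

Price paid: 10.3.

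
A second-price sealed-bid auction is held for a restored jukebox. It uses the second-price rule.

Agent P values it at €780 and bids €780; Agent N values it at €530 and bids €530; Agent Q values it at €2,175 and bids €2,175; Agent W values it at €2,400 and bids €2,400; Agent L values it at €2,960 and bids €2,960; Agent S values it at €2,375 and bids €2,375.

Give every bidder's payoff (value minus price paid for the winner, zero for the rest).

Sorted high to low: Agent L €2,960 > Agent W €2,400 > Agent S €2,375 > Agent Q €2,175 > Agent P €780 > Agent N €530.
Agent L has the top bid and wins; the price is the second-highest bid, €2,400.
Agent L's payoff = €2,960 − €2,400 = €560. All other bidders lose, so their payoff is 0.

Payoffs: Agent P €0, Agent N €0, Agent Q €0, Agent W €0, Agent L €560, Agent S €0.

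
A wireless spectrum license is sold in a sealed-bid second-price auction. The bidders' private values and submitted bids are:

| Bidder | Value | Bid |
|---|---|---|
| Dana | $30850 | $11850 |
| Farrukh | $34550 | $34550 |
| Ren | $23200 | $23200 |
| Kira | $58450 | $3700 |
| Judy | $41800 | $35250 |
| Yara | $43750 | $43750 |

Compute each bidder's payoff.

Sorted high to low: Yara $43750 > Judy $35250 > Farrukh $34550 > Ren $23200 > Dana $11850 > Kira $3700.
Yara has the top bid and wins; the price is the second-highest bid, $35250.
Yara's payoff = $43750 − $35250 = $8500. All other bidders lose, so their payoff is 0.

Dana $0, Farrukh $0, Ren $0, Kira $0, Judy $0, Yara $8500.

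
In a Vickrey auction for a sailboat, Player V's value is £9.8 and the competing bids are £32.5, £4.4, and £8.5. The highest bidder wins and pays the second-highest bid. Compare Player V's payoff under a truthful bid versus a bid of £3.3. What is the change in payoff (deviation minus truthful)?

The highest competing bid is £32.5.
Bidding truthfully at £9.8: the top bid is £32.5 (a rival), so Player V loses. Payoff = £0.0.
Bidding £3.3: the top bid is £32.5 (a rival), so Player V loses. Payoff = £0.0.
Change = £0.0 − £0.0 = £0.0.

Change in payoff: £0.0.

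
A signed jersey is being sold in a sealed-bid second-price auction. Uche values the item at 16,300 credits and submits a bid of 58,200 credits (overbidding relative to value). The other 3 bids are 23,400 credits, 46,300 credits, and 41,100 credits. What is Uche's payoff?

Highest competing bid: 46,300 credits.
Uche's bid 58,200 credits is the highest overall, so Uche wins and pays the second-highest bid, 46,300 credits.
Payoff = value − price = 16,300 credits − 46,300 credits = -30,000 credits.

-30,000 credits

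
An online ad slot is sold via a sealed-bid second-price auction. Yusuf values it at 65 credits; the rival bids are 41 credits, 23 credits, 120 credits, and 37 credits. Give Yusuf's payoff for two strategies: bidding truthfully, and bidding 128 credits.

The highest competing bid is 120 credits.
Bidding truthfully at 65 credits: the top bid is 120 credits (a rival), so Yusuf loses. Payoff = 0 credits.
Bidding 128 credits: Yusuf has the top bid, wins, and pays the second-highest bid 120 credits. Payoff = 65 credits − 120 credits = -55 credits.

(a) 0 credits  (b) -55 credits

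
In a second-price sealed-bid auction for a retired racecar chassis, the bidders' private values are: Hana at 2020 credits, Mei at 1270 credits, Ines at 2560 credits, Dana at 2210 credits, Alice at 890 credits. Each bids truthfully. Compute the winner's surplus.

Surplus = 350 credits.

Bids in descending order: Ines 2560 credits, then Dana 2210 credits, then Hana 2020 credits, then Mei 1270 credits, then Alice 890 credits.
Ines wins with the top bid and pays the second-highest, 2210 credits.
Surplus = 2560 credits − 2210 credits = 350 credits.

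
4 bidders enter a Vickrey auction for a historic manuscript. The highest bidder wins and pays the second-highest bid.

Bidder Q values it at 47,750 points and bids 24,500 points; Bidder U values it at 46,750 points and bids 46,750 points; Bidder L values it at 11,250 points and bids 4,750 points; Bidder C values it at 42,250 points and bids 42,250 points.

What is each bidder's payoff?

Ordered from highest: Bidder U 46,750 points; Bidder C 42,250 points; Bidder Q 24,500 points; Bidder L 4,750 points.
Bidder U has the top bid and wins; the price is the second-highest bid, 42,250 points.
Bidder U's payoff = 46,750 points − 42,250 points = 4,500 points. All other bidders lose, so their payoff is 0.

Payoffs: Bidder Q 0 points, Bidder U 4,500 points, Bidder L 0 points, Bidder C 0 points.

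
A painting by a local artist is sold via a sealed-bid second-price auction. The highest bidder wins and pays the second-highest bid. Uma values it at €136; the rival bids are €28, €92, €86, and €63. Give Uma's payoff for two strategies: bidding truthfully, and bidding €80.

The highest competing bid is €92.
Bidding truthfully at €136: Uma has the top bid, wins, and pays the second-highest bid €92. Payoff = €136 − €92 = €44.
Bidding €80: the top bid is €92 (a rival), so Uma loses. Payoff = €0.

Truthful: €44; alternative: €0.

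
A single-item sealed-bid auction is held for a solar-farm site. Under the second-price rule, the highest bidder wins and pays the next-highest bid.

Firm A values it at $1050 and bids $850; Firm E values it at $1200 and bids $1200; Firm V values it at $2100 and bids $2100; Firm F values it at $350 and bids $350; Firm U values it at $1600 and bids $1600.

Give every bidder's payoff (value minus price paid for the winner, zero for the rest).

Payoffs: Firm A $0, Firm E $0, Firm V $500, Firm F $0, Firm U $0.

Ordered from highest: Firm V $2100 > Firm U $1600 > Firm E $1200 > Firm A $850 > Firm F $350.
Firm V has the top bid and wins; the price is the second-highest bid, $1600.
Firm V's payoff = $2100 − $1600 = $500. All other bidders lose, so their payoff is 0.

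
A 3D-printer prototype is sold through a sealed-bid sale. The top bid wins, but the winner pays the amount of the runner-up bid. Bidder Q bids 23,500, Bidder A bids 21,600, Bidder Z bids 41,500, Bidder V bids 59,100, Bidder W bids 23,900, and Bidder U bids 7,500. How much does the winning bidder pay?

The winner pays 41,500.

Ranking the bids: Bidder V 59,100, then Bidder Z 41,500, then Bidder W 23,900, then Bidder Q 23,500, then Bidder A 21,600, then Bidder U 7,500.
Bidder V has the highest bid, so Bidder V wins.
The second-highest bid is 41,500, so that is what Bidder V pays.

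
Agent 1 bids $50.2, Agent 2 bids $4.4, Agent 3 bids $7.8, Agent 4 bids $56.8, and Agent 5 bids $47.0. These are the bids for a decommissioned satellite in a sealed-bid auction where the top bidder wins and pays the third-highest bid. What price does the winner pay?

Ordered from highest: Agent 4 $56.8, then Agent 1 $50.2, then Agent 5 $47.0, then Agent 3 $7.8, then Agent 2 $4.4.
Agent 4 is the highest bidder, so Agent 4 wins.
Under the third-price rule, the price is the third-highest bid: $47.0.

$47.0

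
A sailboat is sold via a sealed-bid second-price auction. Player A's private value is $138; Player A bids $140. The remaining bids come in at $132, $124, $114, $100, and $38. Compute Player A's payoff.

Highest competing bid: $132.
Player A's bid $140 is the highest overall, so Player A wins and pays the second-highest bid, $132.
Payoff = value − price = $138 − $132 = $6.

$6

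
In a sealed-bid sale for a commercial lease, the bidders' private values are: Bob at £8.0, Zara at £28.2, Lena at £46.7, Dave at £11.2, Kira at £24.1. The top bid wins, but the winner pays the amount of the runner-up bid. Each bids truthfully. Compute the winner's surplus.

Bids in descending order: Lena £46.7, then Zara £28.2, then Kira £24.1, then Dave £11.2, then Bob £8.0.
Lena wins with the top bid and pays the second-highest, £28.2.
Surplus = £46.7 − £28.2 = £18.5.

Winner's surplus: £18.5.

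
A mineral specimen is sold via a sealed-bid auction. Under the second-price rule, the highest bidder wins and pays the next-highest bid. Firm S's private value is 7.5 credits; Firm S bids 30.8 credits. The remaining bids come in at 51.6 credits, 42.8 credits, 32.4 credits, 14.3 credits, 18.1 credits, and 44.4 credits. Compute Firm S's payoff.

Highest competing bid: 51.6 credits.
Firm S's bid 30.8 credits is not the highest, so Firm S loses, pays nothing, and earns zero payoff.

Payoff = 0.0 credits.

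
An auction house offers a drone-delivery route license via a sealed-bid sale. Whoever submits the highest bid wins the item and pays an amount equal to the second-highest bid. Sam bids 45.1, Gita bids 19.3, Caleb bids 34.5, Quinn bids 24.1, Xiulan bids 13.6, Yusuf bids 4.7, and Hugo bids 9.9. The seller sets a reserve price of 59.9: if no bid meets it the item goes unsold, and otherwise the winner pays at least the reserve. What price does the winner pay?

Ordered from highest: Sam 45.1; Caleb 34.5; Quinn 24.1; Gita 19.3; Xiulan 13.6; Hugo 9.9; Yusuf 4.7.
The top bid 45.1 is below the reserve 59.9, so the item goes unsold and nothing is paid.

unsold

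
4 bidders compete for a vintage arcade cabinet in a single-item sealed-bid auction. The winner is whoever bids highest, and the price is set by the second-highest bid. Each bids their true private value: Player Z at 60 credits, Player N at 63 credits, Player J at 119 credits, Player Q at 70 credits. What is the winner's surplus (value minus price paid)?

Surplus = 49 credits.

Sorted high to low: Player J 119 credits > Player Q 70 credits > Player N 63 credits > Player Z 60 credits.
Player J wins with the top bid and pays the second-highest, 70 credits.
Surplus = 119 credits − 70 credits = 49 credits.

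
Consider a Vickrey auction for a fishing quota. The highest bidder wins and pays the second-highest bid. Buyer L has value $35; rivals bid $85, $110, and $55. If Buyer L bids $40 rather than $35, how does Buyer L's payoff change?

Payoff change: $0.

The highest competing bid is $110.
Bidding truthfully at $35: the top bid is $110 (a rival), so Buyer L loses. Payoff = $0.
Bidding $40: the top bid is $110 (a rival), so Buyer L loses. Payoff = $0.
Change = $0 − $0 = $0.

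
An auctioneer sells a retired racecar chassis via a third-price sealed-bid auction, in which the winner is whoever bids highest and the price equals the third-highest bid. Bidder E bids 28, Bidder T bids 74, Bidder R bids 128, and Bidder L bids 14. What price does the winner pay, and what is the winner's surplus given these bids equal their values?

The winner pays 28 for a surplus of 100.

Bids in descending order: Bidder R 128; Bidder T 74; Bidder E 28; Bidder L 14.
Bidder R is the highest bidder, so Bidder R wins.
Under the third-price rule, the price is the third-highest bid: 28.
Surplus = 128 − 28 = 100.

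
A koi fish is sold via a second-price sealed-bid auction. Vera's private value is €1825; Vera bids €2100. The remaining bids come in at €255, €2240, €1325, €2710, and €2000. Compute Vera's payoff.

Payoff = €0.

Highest competing bid: €2710.
Vera's bid €2100 is not the highest, so Vera loses, pays nothing, and earns zero payoff.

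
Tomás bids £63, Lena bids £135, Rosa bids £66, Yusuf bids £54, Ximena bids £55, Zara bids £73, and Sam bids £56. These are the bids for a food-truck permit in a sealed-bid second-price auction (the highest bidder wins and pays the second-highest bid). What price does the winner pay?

£73

Ranking the bids: Lena £135; Zara £73; Rosa £66; Tomás £63; Sam £56; Ximena £55; Yusuf £54.
Lena is the highest bidder, so Lena wins.
Under the second-price rule, the price is the second-highest bid: £73.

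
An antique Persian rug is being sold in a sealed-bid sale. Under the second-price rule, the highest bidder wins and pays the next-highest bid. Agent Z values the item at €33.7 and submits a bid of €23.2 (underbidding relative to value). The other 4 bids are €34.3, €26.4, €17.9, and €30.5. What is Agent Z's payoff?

€0.0

Highest competing bid: €34.3.
Agent Z's bid €23.2 is not the highest, so Agent Z loses, pays nothing, and earns zero payoff.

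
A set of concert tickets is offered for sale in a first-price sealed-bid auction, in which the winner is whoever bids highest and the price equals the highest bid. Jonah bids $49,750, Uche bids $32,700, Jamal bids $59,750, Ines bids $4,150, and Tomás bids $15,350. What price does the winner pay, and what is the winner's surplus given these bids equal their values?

Price $59,750; surplus $0.

Ordered from highest: Jamal $59,750 > Jonah $49,750 > Uche $32,700 > Tomás $15,350 > Ines $4,150.
Jamal is the highest bidder, so Jamal wins.
Under the first-price rule, the price is the highest bid: $59,750.
Surplus = $59,750 − $59,750 = $0.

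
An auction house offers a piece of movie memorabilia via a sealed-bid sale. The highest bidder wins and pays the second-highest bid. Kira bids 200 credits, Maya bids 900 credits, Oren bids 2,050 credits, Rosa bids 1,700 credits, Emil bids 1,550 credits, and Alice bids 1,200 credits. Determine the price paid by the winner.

Bids in descending order: Oren 2,050 credits > Rosa 1,700 credits > Emil 1,550 credits > Alice 1,200 credits > Maya 900 credits > Kira 200 credits.
Oren has the highest bid, so Oren wins.
The second-highest bid is 1,700 credits, so that is what Oren pays.

The winner pays 1,700 credits.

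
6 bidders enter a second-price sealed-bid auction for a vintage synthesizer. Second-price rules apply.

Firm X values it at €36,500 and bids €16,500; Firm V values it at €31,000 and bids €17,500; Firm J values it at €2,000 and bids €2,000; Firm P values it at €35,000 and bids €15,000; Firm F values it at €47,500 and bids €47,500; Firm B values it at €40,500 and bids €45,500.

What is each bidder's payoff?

Ranking the bids: Firm F €47,500 > Firm B €45,500 > Firm V €17,500 > Firm X €16,500 > Firm P €15,000 > Firm J €2,000.
Firm F has the top bid and wins; the price is the second-highest bid, €45,500.
Firm F's payoff = €47,500 − €45,500 = €2,000. All other bidders lose, so their payoff is 0.

Payoffs: Firm X €0, Firm V €0, Firm J €0, Firm P €0, Firm F €2,000, Firm B €0.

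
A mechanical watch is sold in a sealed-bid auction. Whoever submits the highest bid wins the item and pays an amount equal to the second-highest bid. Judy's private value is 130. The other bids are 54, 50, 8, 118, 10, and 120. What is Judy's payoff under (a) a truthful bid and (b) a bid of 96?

Truthful: 10; alternative: 0.

The highest competing bid is 120.
Bidding truthfully at 130: Judy has the top bid, wins, and pays the second-highest bid 120. Payoff = 130 − 120 = 10.
Bidding 96: the top bid is 120 (a rival), so Judy loses. Payoff = 0.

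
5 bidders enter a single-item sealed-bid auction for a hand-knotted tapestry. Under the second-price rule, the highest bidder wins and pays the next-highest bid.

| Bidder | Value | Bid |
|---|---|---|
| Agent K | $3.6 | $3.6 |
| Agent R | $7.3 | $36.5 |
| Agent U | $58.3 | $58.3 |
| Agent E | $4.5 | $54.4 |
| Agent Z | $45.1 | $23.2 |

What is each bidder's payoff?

Agent K $0.0, Agent R $0.0, Agent U $3.9, Agent E $0.0, Agent Z $0.0.

Sorted high to low: Agent U $58.3, then Agent E $54.4, then Agent R $36.5, then Agent Z $23.2, then Agent K $3.6.
Agent U has the top bid and wins; the price is the second-highest bid, $54.4.
Agent U's payoff = $58.3 − $54.4 = $3.9. All other bidders lose, so their payoff is 0.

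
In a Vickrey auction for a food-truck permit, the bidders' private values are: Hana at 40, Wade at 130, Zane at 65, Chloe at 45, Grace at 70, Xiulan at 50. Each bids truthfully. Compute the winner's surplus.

Surplus = 60.

Bids in descending order: Wade 130; Grace 70; Zane 65; Xiulan 50; Chloe 45; Hana 40.
Wade wins with the top bid and pays the second-highest, 70.
Surplus = 130 − 70 = 60.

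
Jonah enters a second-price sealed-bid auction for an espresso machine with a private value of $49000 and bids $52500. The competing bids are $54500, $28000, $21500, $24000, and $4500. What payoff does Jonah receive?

Payoff = $0.

Highest competing bid: $54500.
Jonah's bid $52500 is not the highest, so Jonah loses, pays nothing, and earns zero payoff.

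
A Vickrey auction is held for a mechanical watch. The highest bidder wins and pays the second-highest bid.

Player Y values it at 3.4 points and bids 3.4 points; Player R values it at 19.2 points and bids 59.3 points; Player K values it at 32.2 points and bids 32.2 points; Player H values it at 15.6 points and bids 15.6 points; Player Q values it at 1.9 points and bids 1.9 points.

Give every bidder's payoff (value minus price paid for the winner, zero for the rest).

Ordered from highest: Player R 59.3 points; Player K 32.2 points; Player H 15.6 points; Player Y 3.4 points; Player Q 1.9 points.
Player R has the top bid and wins; the price is the second-highest bid, 32.2 points.
Player R's payoff = 19.2 points − 32.2 points = -13.0 points. All other bidders lose, so their payoff is 0.

Payoffs: Player Y 0.0 points, Player R -13.0 points, Player K 0.0 points, Player H 0.0 points, Player Q 0.0 points.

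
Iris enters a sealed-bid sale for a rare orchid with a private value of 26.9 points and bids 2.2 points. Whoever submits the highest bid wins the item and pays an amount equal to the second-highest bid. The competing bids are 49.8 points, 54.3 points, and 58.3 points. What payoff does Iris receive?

Payoff = 0.0 points.

Highest competing bid: 58.3 points.
Iris's bid 2.2 points is not the highest, so Iris loses, pays nothing, and earns zero payoff.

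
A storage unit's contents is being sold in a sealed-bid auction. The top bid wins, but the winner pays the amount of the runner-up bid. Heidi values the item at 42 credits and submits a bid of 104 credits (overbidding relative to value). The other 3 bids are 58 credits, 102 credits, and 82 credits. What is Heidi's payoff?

Heidi's payoff: -60 credits.

Highest competing bid: 102 credits.
Heidi's bid 104 credits is the highest overall, so Heidi wins and pays the second-highest bid, 102 credits.
Payoff = value − price = 42 credits − 102 credits = -60 credits.
Overbidding won the item at a price above value — truthful bidding would have avoided this loss.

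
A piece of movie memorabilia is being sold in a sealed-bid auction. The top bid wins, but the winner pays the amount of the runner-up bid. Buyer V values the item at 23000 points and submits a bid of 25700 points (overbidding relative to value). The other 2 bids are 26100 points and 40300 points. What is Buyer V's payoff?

0 points

Highest competing bid: 40300 points.
Buyer V's bid 25700 points is not the highest, so Buyer V loses, pays nothing, and earns zero payoff.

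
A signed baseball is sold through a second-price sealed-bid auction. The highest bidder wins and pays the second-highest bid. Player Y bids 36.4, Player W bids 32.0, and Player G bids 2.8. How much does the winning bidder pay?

Bids in descending order: Player Y 36.4 > Player W 32.0 > Player G 2.8.
Player Y has the highest bid, so Player Y wins.
The second-highest bid is 32.0, so that is what Player Y pays.

The winner pays 32.0.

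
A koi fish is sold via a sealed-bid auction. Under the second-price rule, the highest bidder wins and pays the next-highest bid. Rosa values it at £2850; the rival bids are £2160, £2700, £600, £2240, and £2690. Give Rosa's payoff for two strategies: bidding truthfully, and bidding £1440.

The highest competing bid is £2700.
Bidding truthfully at £2850: Rosa has the top bid, wins, and pays the second-highest bid £2700. Payoff = £2850 − £2700 = £150.
Bidding £1440: the top bid is £2700 (a rival), so Rosa loses. Payoff = £0.

Truthful: £150; alternative: £0.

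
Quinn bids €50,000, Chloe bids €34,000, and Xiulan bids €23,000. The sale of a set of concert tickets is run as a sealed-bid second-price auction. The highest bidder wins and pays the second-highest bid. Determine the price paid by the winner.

Sorted high to low: Quinn €50,000 > Chloe €34,000 > Xiulan €23,000.
Quinn has the highest bid, so Quinn wins.
The second-highest bid is €34,000, so that is what Quinn pays.

Price paid: €34,000.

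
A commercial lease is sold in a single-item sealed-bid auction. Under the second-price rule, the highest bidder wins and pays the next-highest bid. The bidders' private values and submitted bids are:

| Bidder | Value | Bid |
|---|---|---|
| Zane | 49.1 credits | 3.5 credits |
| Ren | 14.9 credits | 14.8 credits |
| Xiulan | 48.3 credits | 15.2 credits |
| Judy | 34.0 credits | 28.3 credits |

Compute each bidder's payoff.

Zane 0.0 credits, Ren 0.0 credits, Xiulan 0.0 credits, Judy 18.8 credits.

Ranking the bids: Judy 28.3 credits, then Xiulan 15.2 credits, then Ren 14.8 credits, then Zane 3.5 credits.
Judy has the top bid and wins; the price is the second-highest bid, 15.2 credits.
Judy's payoff = 34.0 credits − 15.2 credits = 18.8 credits. All other bidders lose, so their payoff is 0.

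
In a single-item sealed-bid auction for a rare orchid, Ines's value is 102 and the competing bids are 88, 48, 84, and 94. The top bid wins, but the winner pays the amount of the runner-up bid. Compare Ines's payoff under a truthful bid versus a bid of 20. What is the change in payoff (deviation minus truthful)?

-8

The highest competing bid is 94.
Bidding truthfully at 102: Ines has the top bid, wins, and pays the second-highest bid 94. Payoff = 102 − 94 = 8.
Bidding 20: the top bid is 94 (a rival), so Ines loses. Payoff = 0.
Change = 0 − 8 = -8.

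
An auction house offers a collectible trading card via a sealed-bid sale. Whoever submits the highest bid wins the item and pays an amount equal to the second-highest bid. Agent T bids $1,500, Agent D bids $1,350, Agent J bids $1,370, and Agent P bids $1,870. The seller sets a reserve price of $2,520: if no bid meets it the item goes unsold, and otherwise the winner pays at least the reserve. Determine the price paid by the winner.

Sorted high to low: Agent P $1,870; Agent T $1,500; Agent J $1,370; Agent D $1,350.
The top bid $1,870 is below the reserve $2,520, so the item goes unsold and nothing is paid.

unsold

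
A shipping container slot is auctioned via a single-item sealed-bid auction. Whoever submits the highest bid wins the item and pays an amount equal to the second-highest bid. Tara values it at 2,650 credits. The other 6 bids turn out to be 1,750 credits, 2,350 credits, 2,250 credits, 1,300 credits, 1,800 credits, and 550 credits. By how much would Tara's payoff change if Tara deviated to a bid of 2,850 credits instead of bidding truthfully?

Change in payoff: 0 credits.

The highest competing bid is 2,350 credits.
Bidding truthfully at 2,650 credits: Tara has the top bid, wins, and pays the second-highest bid 2,350 credits. Payoff = 2,650 credits − 2,350 credits = 300 credits.
Bidding 2,850 credits: Tara has the top bid, wins, and pays the second-highest bid 2,350 credits. Payoff = 2,650 credits − 2,350 credits = 300 credits.
Change = 300 credits − 300 credits = 0 credits.
The bid only affects whether you win, not the price — here both bids land on the same side of the top rival bid, so the deviation is payoff-neutral.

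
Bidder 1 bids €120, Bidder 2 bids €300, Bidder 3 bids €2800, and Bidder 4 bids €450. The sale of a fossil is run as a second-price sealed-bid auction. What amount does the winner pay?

Sorted high to low: Bidder 3 €2800 > Bidder 4 €450 > Bidder 2 €300 > Bidder 1 €120.
Bidder 3 has the highest bid, so Bidder 3 wins.
The second-highest bid is €450, so that is what Bidder 3 pays.

Price paid: €450.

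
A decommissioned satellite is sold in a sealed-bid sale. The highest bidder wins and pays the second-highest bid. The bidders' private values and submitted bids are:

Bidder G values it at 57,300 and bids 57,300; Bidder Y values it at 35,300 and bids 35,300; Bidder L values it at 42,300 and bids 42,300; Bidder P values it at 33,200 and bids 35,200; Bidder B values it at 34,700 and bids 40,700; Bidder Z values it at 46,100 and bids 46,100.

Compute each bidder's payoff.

Ranking the bids: Bidder G 57,300, then Bidder Z 46,100, then Bidder L 42,300, then Bidder B 40,700, then Bidder Y 35,300, then Bidder P 35,200.
Bidder G has the top bid and wins; the price is the second-highest bid, 46,100.
Bidder G's payoff = 57,300 − 46,100 = 11,200. All other bidders lose, so their payoff is 0.

Bidder G 11,200, Bidder Y 0, Bidder L 0, Bidder P 0, Bidder B 0, Bidder Z 0.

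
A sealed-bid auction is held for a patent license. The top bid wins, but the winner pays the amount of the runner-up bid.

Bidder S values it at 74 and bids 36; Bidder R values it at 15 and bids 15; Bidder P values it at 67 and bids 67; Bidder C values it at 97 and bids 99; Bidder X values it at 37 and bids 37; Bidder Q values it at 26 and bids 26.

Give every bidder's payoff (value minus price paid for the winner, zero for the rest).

Bidder S 0, Bidder R 0, Bidder P 0, Bidder C 30, Bidder X 0, Bidder Q 0.

Ranking the bids: Bidder C 99, then Bidder P 67, then Bidder X 37, then Bidder S 36, then Bidder Q 26, then Bidder R 15.
Bidder C has the top bid and wins; the price is the second-highest bid, 67.
Bidder C's payoff = 97 − 67 = 30. All other bidders lose, so their payoff is 0.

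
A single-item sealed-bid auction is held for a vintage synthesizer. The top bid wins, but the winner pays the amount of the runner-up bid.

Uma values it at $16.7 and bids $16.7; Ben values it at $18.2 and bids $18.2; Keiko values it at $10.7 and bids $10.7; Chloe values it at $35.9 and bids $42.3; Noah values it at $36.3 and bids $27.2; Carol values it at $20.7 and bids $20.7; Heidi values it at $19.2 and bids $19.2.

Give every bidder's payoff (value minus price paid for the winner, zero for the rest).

Uma $0.0, Ben $0.0, Keiko $0.0, Chloe $8.7, Noah $0.0, Carol $0.0, Heidi $0.0.

Ordered from highest: Chloe $42.3; Noah $27.2; Carol $20.7; Heidi $19.2; Ben $18.2; Uma $16.7; Keiko $10.7.
Chloe has the top bid and wins; the price is the second-highest bid, $27.2.
Chloe's payoff = $35.9 − $27.2 = $8.7. All other bidders lose, so their payoff is 0.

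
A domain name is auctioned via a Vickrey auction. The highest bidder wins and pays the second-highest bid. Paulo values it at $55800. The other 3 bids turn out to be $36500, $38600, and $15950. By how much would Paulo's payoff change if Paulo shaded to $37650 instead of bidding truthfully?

Change in payoff: -$17200.

The highest competing bid is $38600.
Bidding truthfully at $55800: Paulo has the top bid, wins, and pays the second-highest bid $38600. Payoff = $55800 − $38600 = $17200.
Bidding $37650: the top bid is $38600 (a rival), so Paulo loses. Payoff = $0.
Change = $0 − $17200 = -$17200.
This is the dominant-strategy logic: truthful bidding weakly beats any alternative.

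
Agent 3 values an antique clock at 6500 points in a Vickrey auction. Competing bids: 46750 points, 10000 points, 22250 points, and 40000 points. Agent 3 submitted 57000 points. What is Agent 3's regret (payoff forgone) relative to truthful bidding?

The highest competing bid is 46750 points.
Bidding truthfully at 6500 points: the top bid is 46750 points (a rival), so Agent 3 loses. Payoff = 0 points.
Bidding 57000 points: Agent 3 has the top bid, wins, and pays the second-highest bid 46750 points. Payoff = 6500 points − 46750 points = -40250 points.
Regret = truthful payoff − actual payoff = 0 points − -40250 points = 40250 points.

40250 points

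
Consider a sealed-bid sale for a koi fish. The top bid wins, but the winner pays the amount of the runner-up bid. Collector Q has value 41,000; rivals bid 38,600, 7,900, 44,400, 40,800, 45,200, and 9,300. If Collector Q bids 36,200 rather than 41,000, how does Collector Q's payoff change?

Change in payoff: 0.

The highest competing bid is 45,200.
Bidding truthfully at 41,000: the top bid is 45,200 (a rival), so Collector Q loses. Payoff = 0.
Bidding 36,200: the top bid is 45,200 (a rival), so Collector Q loses. Payoff = 0.
Change = 0 − 0 = 0.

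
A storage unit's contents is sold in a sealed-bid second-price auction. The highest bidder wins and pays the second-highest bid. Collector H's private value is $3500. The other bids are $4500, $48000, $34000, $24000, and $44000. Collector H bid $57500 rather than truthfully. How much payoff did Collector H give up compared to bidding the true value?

The highest competing bid is $48000.
Bidding truthfully at $3500: the top bid is $48000 (a rival), so Collector H loses. Payoff = $0.
Bidding $57500: Collector H has the top bid, wins, and pays the second-highest bid $48000. Payoff = $3500 − $48000 = -$44500.
Regret = truthful payoff − actual payoff = $0 − -$44500 = $44500.

Regret: $44500.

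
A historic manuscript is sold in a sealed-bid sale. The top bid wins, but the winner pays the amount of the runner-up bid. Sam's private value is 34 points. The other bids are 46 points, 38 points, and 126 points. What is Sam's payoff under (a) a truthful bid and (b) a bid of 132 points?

(a) 0 points  (b) -92 points

The highest competing bid is 126 points.
Bidding truthfully at 34 points: the top bid is 126 points (a rival), so Sam loses. Payoff = 0 points.
Bidding 132 points: Sam has the top bid, wins, and pays the second-highest bid 126 points. Payoff = 34 points − 126 points = -92 points.
Deviating from a truthful bid can only lose payoff in a second-price auction — never gain.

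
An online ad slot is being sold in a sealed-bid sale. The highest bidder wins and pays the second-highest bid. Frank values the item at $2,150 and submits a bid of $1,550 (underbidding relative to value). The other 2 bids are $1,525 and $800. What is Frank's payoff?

Frank's payoff: $625.

Highest competing bid: $1,525.
Frank's bid $1,550 is the highest overall, so Frank wins and pays the second-highest bid, $1,525.
Payoff = value − price = $2,150 − $1,525 = $625.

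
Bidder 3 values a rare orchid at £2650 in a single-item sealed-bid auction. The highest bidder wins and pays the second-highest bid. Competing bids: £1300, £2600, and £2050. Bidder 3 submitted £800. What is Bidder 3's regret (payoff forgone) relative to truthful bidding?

Regret: £50.

The highest competing bid is £2600.
Bidding truthfully at £2650: Bidder 3 has the top bid, wins, and pays the second-highest bid £2600. Payoff = £2650 − £2600 = £50.
Bidding £800: the top bid is £2600 (a rival), so Bidder 3 loses. Payoff = £0.
Regret = truthful payoff − actual payoff = £50 − £0 = £50.
Deviating from a truthful bid can only lose payoff in a second-price auction — never gain.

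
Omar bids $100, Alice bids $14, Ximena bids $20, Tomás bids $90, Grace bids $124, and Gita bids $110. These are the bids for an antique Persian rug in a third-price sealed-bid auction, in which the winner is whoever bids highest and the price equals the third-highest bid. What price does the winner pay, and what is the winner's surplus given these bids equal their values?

Price $100; surplus $24.

Sorted high to low: Grace $124; Gita $110; Omar $100; Tomás $90; Ximena $20; Alice $14.
Grace is the highest bidder, so Grace wins.
Under the third-price rule, the price is the third-highest bid: $100.
Surplus = $124 − $100 = $24.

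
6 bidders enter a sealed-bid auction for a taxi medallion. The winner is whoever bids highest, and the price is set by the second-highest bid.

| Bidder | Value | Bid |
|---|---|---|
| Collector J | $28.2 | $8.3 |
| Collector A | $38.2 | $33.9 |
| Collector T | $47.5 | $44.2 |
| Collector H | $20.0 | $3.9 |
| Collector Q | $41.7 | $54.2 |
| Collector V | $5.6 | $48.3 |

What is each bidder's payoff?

Collector J $0.0, Collector A $0.0, Collector T $0.0, Collector H $0.0, Collector Q -$6.6, Collector V $0.0.

Bids in descending order: Collector Q $54.2; Collector V $48.3; Collector T $44.2; Collector A $33.9; Collector J $8.3; Collector H $3.9.
Collector Q has the top bid and wins; the price is the second-highest bid, $48.3.
Collector Q's payoff = $41.7 − $48.3 = -$6.6. All other bidders lose, so their payoff is 0.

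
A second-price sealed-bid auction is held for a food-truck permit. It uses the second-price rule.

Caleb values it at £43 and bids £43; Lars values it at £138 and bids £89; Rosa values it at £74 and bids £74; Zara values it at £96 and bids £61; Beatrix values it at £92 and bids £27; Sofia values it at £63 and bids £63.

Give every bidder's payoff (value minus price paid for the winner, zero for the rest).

Payoffs: Caleb £0, Lars £64, Rosa £0, Zara £0, Beatrix £0, Sofia £0.

Sorted high to low: Lars £89 > Rosa £74 > Sofia £63 > Zara £61 > Caleb £43 > Beatrix £27.
Lars has the top bid and wins; the price is the second-highest bid, £74.
Lars's payoff = £138 − £74 = £64. All other bidders lose, so their payoff is 0.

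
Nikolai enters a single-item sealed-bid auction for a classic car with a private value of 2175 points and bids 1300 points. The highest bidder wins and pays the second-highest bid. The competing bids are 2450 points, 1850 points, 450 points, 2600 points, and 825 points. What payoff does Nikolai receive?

0 points

Highest competing bid: 2600 points.
Nikolai's bid 1300 points is not the highest, so Nikolai loses, pays nothing, and earns zero payoff.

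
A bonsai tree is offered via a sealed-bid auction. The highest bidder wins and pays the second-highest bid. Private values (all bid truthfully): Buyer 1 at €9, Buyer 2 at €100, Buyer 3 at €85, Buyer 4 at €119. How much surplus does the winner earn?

Winner's surplus: €19.

Ranking the bids: Buyer 4 €119, then Buyer 2 €100, then Buyer 3 €85, then Buyer 1 €9.
Buyer 4 wins with the top bid and pays the second-highest, €100.
Surplus = €119 − €100 = €19.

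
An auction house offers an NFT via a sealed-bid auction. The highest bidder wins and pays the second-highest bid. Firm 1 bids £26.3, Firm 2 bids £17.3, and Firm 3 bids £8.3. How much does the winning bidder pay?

Bids in descending order: Firm 1 £26.3 > Firm 2 £17.3 > Firm 3 £8.3.
Firm 1 has the highest bid, so Firm 1 wins.
The second-highest bid is £17.3, so that is what Firm 1 pays.

£17.3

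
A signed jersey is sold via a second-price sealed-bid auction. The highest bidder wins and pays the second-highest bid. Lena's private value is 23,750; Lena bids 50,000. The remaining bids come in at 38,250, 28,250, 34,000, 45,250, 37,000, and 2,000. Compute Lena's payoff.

Highest competing bid: 45,250.
Lena's bid 50,000 is the highest overall, so Lena wins and pays the second-highest bid, 45,250.
Payoff = value − price = 23,750 − 45,250 = -21,500.
Overbidding won the item at a price above value — truthful bidding would have avoided this loss.

-21,500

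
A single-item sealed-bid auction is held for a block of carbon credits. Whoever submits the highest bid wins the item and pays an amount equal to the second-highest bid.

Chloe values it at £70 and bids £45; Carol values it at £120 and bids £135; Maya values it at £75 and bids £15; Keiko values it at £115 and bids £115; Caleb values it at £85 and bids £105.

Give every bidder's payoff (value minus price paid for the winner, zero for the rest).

Chloe £0, Carol £5, Maya £0, Keiko £0, Caleb £0.

Bids in descending order: Carol £135 > Keiko £115 > Caleb £105 > Chloe £45 > Maya £15.
Carol has the top bid and wins; the price is the second-highest bid, £115.
Carol's payoff = £120 − £115 = £5. All other bidders lose, so their payoff is 0.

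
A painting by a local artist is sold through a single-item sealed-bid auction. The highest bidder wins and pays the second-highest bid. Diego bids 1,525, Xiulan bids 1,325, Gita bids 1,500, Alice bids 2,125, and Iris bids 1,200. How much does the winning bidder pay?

Ranking the bids: Alice 2,125 > Diego 1,525 > Gita 1,500 > Xiulan 1,325 > Iris 1,200.
Alice has the highest bid, so Alice wins.
The second-highest bid is 1,525, so that is what Alice pays.

1,525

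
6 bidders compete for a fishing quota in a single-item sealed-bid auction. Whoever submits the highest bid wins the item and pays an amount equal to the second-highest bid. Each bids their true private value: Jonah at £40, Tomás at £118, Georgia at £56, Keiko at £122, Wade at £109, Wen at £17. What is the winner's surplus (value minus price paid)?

Bids in descending order: Keiko £122 > Tomás £118 > Wade £109 > Georgia £56 > Jonah £40 > Wen £17.
Keiko wins with the top bid and pays the second-highest, £118.
Surplus = £122 − £118 = £4.

£4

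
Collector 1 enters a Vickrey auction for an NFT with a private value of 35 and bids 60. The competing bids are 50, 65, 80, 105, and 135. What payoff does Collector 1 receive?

Highest competing bid: 135.
Collector 1's bid 60 is not the highest, so Collector 1 loses, pays nothing, and earns zero payoff.

Payoff = 0.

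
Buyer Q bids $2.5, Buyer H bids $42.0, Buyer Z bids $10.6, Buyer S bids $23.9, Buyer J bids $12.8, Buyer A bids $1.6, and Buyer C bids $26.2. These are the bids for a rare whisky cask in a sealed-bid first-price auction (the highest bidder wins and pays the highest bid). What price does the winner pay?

Price paid: $42.0.

Ranking the bids: Buyer H $42.0, then Buyer C $26.2, then Buyer S $23.9, then Buyer J $12.8, then Buyer Z $10.6, then Buyer Q $2.5, then Buyer A $1.6.
Buyer H is the highest bidder, so Buyer H wins.
Under the first-price rule, the price is the highest bid: $42.0.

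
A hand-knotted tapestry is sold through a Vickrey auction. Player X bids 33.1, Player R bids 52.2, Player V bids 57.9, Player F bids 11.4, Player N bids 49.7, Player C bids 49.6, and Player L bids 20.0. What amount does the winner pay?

Sorted high to low: Player V 57.9; Player R 52.2; Player N 49.7; Player C 49.6; Player X 33.1; Player L 20.0; Player F 11.4.
Player V has the highest bid, so Player V wins.
The second-highest bid is 52.2, so that is what Player V pays.

Price paid: 52.2.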